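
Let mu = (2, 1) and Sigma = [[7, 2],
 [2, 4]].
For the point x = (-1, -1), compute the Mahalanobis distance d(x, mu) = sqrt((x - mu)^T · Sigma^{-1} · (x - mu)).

Step 1 — centre the observation: (x - mu) = (-3, -2).

Step 2 — invert Sigma. det(Sigma) = 7·4 - (2)² = 24.
  Sigma^{-1} = (1/det) · [[d, -b], [-b, a]] = [[0.1667, -0.0833],
 [-0.0833, 0.2917]].

Step 3 — form the quadratic (x - mu)^T · Sigma^{-1} · (x - mu):
  Sigma^{-1} · (x - mu) = (-0.3333, -0.3333).
  (x - mu)^T · [Sigma^{-1} · (x - mu)] = (-3)·(-0.3333) + (-2)·(-0.3333) = 1.6667.

Step 4 — take square root: d = √(1.6667) ≈ 1.291.

d(x, mu) = √(1.6667) ≈ 1.291


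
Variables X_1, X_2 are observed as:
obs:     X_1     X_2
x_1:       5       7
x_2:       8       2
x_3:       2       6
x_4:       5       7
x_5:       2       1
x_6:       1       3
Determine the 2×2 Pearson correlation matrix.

Step 1 — column means:
  mean(X_1) = (5 + 8 + 2 + 5 + 2 + 1) / 6 = 23/6 = 3.8333
  mean(X_2) = (7 + 2 + 6 + 7 + 1 + 3) / 6 = 26/6 = 4.3333

Step 2 — sample variances and covariances s[i,j] = (1/(n-1)) · Σ_k (x_{k,i} - mean_i) · (x_{k,j} - mean_j), with n-1 = 5:
  s[X_1,X_1] = ((1.1667)·(1.1667) + (4.1667)·(4.1667) + (-1.8333)·(-1.8333) + (1.1667)·(1.1667) + (-1.8333)·(-1.8333) + (-2.8333)·(-2.8333)) / 5 = 34.8333/5 = 6.9667
  s[X_1,X_2] = ((1.1667)·(2.6667) + (4.1667)·(-2.3333) + (-1.8333)·(1.6667) + (1.1667)·(2.6667) + (-1.8333)·(-3.3333) + (-2.8333)·(-1.3333)) / 5 = 3.3333/5 = 0.6667
  s[X_2,X_2] = ((2.6667)·(2.6667) + (-2.3333)·(-2.3333) + (1.6667)·(1.6667) + (2.6667)·(2.6667) + (-3.3333)·(-3.3333) + (-1.3333)·(-1.3333)) / 5 = 35.3333/5 = 7.0667
  Sample standard deviations s_i = √(s[i,i]):
  s(X_1) = √(6.9667) = 2.6394
  s(X_2) = √(7.0667) = 2.6583

Step 3 — r_{ij} = s_{ij} / (s_i · s_j):
  r[X_1,X_1] = 1 (diagonal).
  r[X_1,X_2] = 0.6667 / (2.6394 · 2.6583) = 0.6667 / 7.0165 = 0.095
  r[X_2,X_2] = 1 (diagonal).

R is symmetric with unit diagonal. Assembling:

R = [[1, 0.095],
 [0.095, 1]]


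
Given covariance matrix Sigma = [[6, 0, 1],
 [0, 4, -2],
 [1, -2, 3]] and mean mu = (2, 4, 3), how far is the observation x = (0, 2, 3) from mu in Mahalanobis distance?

Step 1 — centre the observation: (x - mu) = (-2, -2, 0).

Step 2 — invert Sigma (cofactor / det for 3×3, or solve directly):
  Sigma^{-1} = [[0.1818, -0.0455, -0.0909],
 [-0.0455, 0.3864, 0.2727],
 [-0.0909, 0.2727, 0.5455]].

Step 3 — form the quadratic (x - mu)^T · Sigma^{-1} · (x - mu):
  Sigma^{-1} · (x - mu) = (-0.2727, -0.6818, -0.3636).
  (x - mu)^T · [Sigma^{-1} · (x - mu)] = (-2)·(-0.2727) + (-2)·(-0.6818) + (0)·(-0.3636) = 1.9091.

Step 4 — take square root: d = √(1.9091) ≈ 1.3817.

d(x, mu) = √(1.9091) ≈ 1.3817


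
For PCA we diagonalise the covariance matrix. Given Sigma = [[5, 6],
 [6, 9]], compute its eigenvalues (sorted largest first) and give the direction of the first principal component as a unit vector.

Step 1 — characteristic polynomial of 2×2 Sigma:
  det(Sigma - λI) = λ² - trace · λ + det = 0.
  trace = 5 + 9 = 14, det = 5·9 - (6)² = 9.
Step 2 — discriminant:
  Δ = trace² - 4·det = 196 - 36 = 160.
Step 3 — eigenvalues:
  λ = (trace ± √Δ)/2 = (14 ± 12.6491)/2,
  λ_1 = 13.3246,  λ_2 = 0.6754.

Step 4 — unit eigenvector for λ_1: solve (Sigma - λ_1 I)v = 0. First row:
  (5 - 13.3246)·v_x + (6)·v_y = 0, i.e. (-8.3246)·v_x + (6)·v_y = 0,
  so v ∝ (b, λ_1 - a) = (6, 8.3246) = u.
  ||u|| = √((6)² + (8.3246)²) = √(105.2982) ≈ 10.2615,
  v_1 = u/||u|| ≈ (0.5847, 0.8112) (||v_1|| = 1).

λ_1 = 13.3246,  λ_2 = 0.6754;  v_1 ≈ (0.5847, 0.8112)


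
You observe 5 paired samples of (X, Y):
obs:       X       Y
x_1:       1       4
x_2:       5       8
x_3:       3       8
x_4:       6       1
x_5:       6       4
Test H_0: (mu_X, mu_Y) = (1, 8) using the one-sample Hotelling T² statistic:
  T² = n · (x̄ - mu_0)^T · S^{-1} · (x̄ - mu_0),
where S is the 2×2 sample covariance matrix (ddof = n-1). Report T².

Step 1 — sample mean vector:
  mean(X) = (1 + 5 + 3 + 6 + 6) / 5 = 21/5 = 4.2
  mean(Y) = (4 + 8 + 8 + 1 + 4) / 5 = 25/5 = 5
  x̄ = (4.2, 5),  deviation x̄ - mu_0 = (4.2, 5) - (1, 8) = (3.2, -3).

Step 2 — sample covariance matrix, S[i,j] = (1/(n-1)) · Σ_k (x_{k,i} - mean_i) · (x_{k,j} - mean_j), divisor n-1 = 4:
  S[X,X] = ((-3.2)·(-3.2) + (0.8)·(0.8) + (-1.2)·(-1.2) + (1.8)·(1.8) + (1.8)·(1.8)) / 4 = 18.8/4 = 4.7
  S[X,Y] = ((-3.2)·(-1) + (0.8)·(3) + (-1.2)·(3) + (1.8)·(-4) + (1.8)·(-1)) / 4 = -7/4 = -1.75
  S[Y,Y] = ((-1)·(-1) + (3)·(3) + (3)·(3) + (-4)·(-4) + (-1)·(-1)) / 4 = 36/4 = 9
  S = [[4.7, -1.75],
 [-1.75, 9]].

Step 3 — invert S. det(S) = 4.7·9 - (-1.75)² = 39.2375.
  S^{-1} = (1/det) · [[d, -b], [-b, a]] = [[0.2294, 0.0446],
 [0.0446, 0.1198]].

Step 4 — quadratic form (x̄ - mu_0)^T · S^{-1} · (x̄ - mu_0):
  S^{-1} · (x̄ - mu_0) = (0.6002, -0.2166),
  (x̄ - mu_0)^T · [...] = (3.2)·(0.6002) + (-3)·(-0.2166) = 2.5705.

Step 5 — scale by n: T² = 5 · 2.5705 = 12.8525.

T² ≈ 12.8525


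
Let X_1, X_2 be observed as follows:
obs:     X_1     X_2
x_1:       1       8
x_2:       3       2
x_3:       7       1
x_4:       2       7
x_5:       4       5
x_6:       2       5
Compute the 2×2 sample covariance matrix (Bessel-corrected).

Step 1 — column means:
  mean(X_1) = (1 + 3 + 7 + 2 + 4 + 2) / 6 = 19/6 = 3.1667
  mean(X_2) = (8 + 2 + 1 + 7 + 5 + 5) / 6 = 28/6 = 4.6667

Step 2 — sample covariance S[i,j] = (1/(n-1)) · Σ_k (x_{k,i} - mean_i) · (x_{k,j} - mean_j), with n-1 = 5.
  S[X_1,X_1] = ((-2.1667)·(-2.1667) + (-0.1667)·(-0.1667) + (3.8333)·(3.8333) + (-1.1667)·(-1.1667) + (0.8333)·(0.8333) + (-1.1667)·(-1.1667)) / 5 = 22.8333/5 = 4.5667
  S[X_1,X_2] = ((-2.1667)·(3.3333) + (-0.1667)·(-2.6667) + (3.8333)·(-3.6667) + (-1.1667)·(2.3333) + (0.8333)·(0.3333) + (-1.1667)·(0.3333)) / 5 = -23.6667/5 = -4.7333
  S[X_2,X_2] = ((3.3333)·(3.3333) + (-2.6667)·(-2.6667) + (-3.6667)·(-3.6667) + (2.3333)·(2.3333) + (0.3333)·(0.3333) + (0.3333)·(0.3333)) / 5 = 37.3333/5 = 7.4667

S is symmetric (S[j,i] = S[i,j]). Assembling:

S = [[4.5667, -4.7333],
 [-4.7333, 7.4667]]


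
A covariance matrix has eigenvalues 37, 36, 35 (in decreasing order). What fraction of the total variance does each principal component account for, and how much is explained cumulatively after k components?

Step 1 — total variance = trace(Sigma) = Σ λ_i = 37 + 36 + 35 = 108.

Step 2 — fraction explained by component i = λ_i / Σ λ:
  PC1: 37/108 = 0.3426
  PC2: 36/108 = 0.3333
  PC3: 35/108 = 0.3241

Step 3 — cumulative fraction after k components = (λ_1 + ... + λ_k) / Σ λ:
  k = 1: 37/108 = 0.3426
  k = 2: (37 + 36)/108 = 73/108 = 0.6759
  k = 3: (37 + 36 + 35)/108 = 108/108 = 1

Summary (fraction, with percent):

explained: PC1 0.3426 (34.26%), PC2 0.3333 (33.33%), PC3 0.3241 (32.41%);  cumulative: 0.3426, 0.6759, 1


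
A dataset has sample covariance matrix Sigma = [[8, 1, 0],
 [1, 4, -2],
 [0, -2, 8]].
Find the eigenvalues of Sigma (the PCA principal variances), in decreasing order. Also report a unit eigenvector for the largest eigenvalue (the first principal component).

Step 1 — characteristic polynomial p(λ) = det(λI - Sigma) = λ³ - tr·λ² + c_1·λ - det, where tr = trace, c_1 = sum of the principal 2×2 minors, det = det(Sigma):
  tr = 8 + 4 + 8 = 20,
  c_1 = (8·4 - (1)²) + (8·8 - (0)²) + (4·8 - (-2)²) = 31 + 64 + 28 = 123,
  det = 8·(4·8 - (-2)²) - (1)·((1)·8 - (-2)·(0)) + (0)·((1)·(-2) - 4·(0)) = 8·(28) - (1)·(8) + (0)·(-2) = 216.
  So p(λ) = λ³ - 20λ² + 123λ - 216.
Step 2 — look for an integer root (rational root theorem: any rational root is an integer divisor of 216). Testing λ = 3:
  p(3) = 27 - 180 + 369 - 216 = 0  ✓
  Dividing out (λ - 3): p(λ) = (λ - 3)(λ² - 17λ + 72).
Step 3 — remaining eigenvalues from the quadratic λ² - 17λ + 72 = 0:
  Δ = 17² - 4·72 = 289 - 288 = 1,  λ = (17 ± √1)/2 = (17 ± 1)/2 = 9 or 8.
  Sorted: λ_1 = 9,  λ_2 = 8,  λ_3 = 3  (check: sum = 20 = tr ✓).

Step 4 — unit eigenvector for λ_1 = 9: v spans the null space of (Sigma - λ_1 I), whose rows are
  r_1 = (-1, 1, 0),  r_2 = (1, -5, -2),  r_3 = (0, -2, -1).
  v is orthogonal to every row, so take v ∝ r_1 × r_2 = ((1)·(-2) - (0)·(-5), (0)·(1) - (-1)·(-2), (-1)·(-5) - (1)·(1)) = (-2, -2, 4).
  Rescale (divide by 2; multiply by -1 so the first nonzero entry is positive): u = (1, 1, -2).
  ||u|| = √((1)² + (1)² + (-2)²) = √(6) ≈ 2.4495,  v_1 = u/||u|| ≈ (0.4082, 0.4082, -0.8165) (||v_1|| = 1).

λ_1 = 9,  λ_2 = 8,  λ_3 = 3;  v_1 ≈ (0.4082, 0.4082, -0.8165)


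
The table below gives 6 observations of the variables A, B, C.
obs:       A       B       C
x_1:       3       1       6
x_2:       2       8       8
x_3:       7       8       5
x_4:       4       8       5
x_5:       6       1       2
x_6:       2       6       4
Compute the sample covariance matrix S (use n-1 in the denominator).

Step 1 — column means:
  mean(A) = (3 + 2 + 7 + 4 + 6 + 2) / 6 = 24/6 = 4
  mean(B) = (1 + 8 + 8 + 8 + 1 + 6) / 6 = 32/6 = 5.3333
  mean(C) = (6 + 8 + 5 + 5 + 2 + 4) / 6 = 30/6 = 5

Step 2 — sample covariance S[i,j] = (1/(n-1)) · Σ_k (x_{k,i} - mean_i) · (x_{k,j} - mean_j), with n-1 = 5.
  S[A,A] = ((-1)·(-1) + (-2)·(-2) + (3)·(3) + (0)·(0) + (2)·(2) + (-2)·(-2)) / 5 = 22/5 = 4.4
  S[A,B] = ((-1)·(-4.3333) + (-2)·(2.6667) + (3)·(2.6667) + (0)·(2.6667) + (2)·(-4.3333) + (-2)·(0.6667)) / 5 = -3/5 = -0.6
  S[A,C] = ((-1)·(1) + (-2)·(3) + (3)·(0) + (0)·(0) + (2)·(-3) + (-2)·(-1)) / 5 = -11/5 = -2.2
  S[B,B] = ((-4.3333)·(-4.3333) + (2.6667)·(2.6667) + (2.6667)·(2.6667) + (2.6667)·(2.6667) + (-4.3333)·(-4.3333) + (0.6667)·(0.6667)) / 5 = 59.3333/5 = 11.8667
  S[B,C] = ((-4.3333)·(1) + (2.6667)·(3) + (2.6667)·(0) + (2.6667)·(0) + (-4.3333)·(-3) + (0.6667)·(-1)) / 5 = 16/5 = 3.2
  S[C,C] = ((1)·(1) + (3)·(3) + (0)·(0) + (0)·(0) + (-3)·(-3) + (-1)·(-1)) / 5 = 20/5 = 4

S is symmetric (S[j,i] = S[i,j]). Assembling:

S = [[4.4, -0.6, -2.2],
 [-0.6, 11.8667, 3.2],
 [-2.2, 3.2, 4]]


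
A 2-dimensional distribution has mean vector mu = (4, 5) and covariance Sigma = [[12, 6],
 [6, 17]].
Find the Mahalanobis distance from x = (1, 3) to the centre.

Step 1 — centre the observation: (x - mu) = (-3, -2).

Step 2 — invert Sigma. det(Sigma) = 12·17 - (6)² = 168.
  Sigma^{-1} = (1/det) · [[d, -b], [-b, a]] = [[0.1012, -0.0357],
 [-0.0357, 0.0714]].

Step 3 — form the quadratic (x - mu)^T · Sigma^{-1} · (x - mu):
  Sigma^{-1} · (x - mu) = (-0.2321, -0.0357).
  (x - mu)^T · [Sigma^{-1} · (x - mu)] = (-3)·(-0.2321) + (-2)·(-0.0357) = 0.7679.

Step 4 — take square root: d = √(0.7679) ≈ 0.8763.

d(x, mu) = √(0.7679) ≈ 0.8763


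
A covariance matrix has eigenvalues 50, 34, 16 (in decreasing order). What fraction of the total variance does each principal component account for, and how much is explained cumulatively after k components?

Step 1 — total variance = trace(Sigma) = Σ λ_i = 50 + 34 + 16 = 100.

Step 2 — fraction explained by component i = λ_i / Σ λ:
  PC1: 50/100 = 0.5
  PC2: 34/100 = 0.34
  PC3: 16/100 = 0.16

Step 3 — cumulative fraction after k components = (λ_1 + ... + λ_k) / Σ λ:
  k = 1: 50/100 = 0.5
  k = 2: (50 + 34)/100 = 84/100 = 0.84
  k = 3: (50 + 34 + 16)/100 = 100/100 = 1

Summary (fraction, with percent):

explained: PC1 0.5 (50%), PC2 0.34 (34%), PC3 0.16 (16%);  cumulative: 0.5, 0.84, 1


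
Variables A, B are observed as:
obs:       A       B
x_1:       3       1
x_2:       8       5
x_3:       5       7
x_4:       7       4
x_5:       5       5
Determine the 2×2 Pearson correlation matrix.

Step 1 — column means:
  mean(A) = (3 + 8 + 5 + 7 + 5) / 5 = 28/5 = 5.6
  mean(B) = (1 + 5 + 7 + 4 + 5) / 5 = 22/5 = 4.4

Step 2 — sample variances and covariances s[i,j] = (1/(n-1)) · Σ_k (x_{k,i} - mean_i) · (x_{k,j} - mean_j), with n-1 = 4:
  s[A,A] = ((-2.6)·(-2.6) + (2.4)·(2.4) + (-0.6)·(-0.6) + (1.4)·(1.4) + (-0.6)·(-0.6)) / 4 = 15.2/4 = 3.8
  s[A,B] = ((-2.6)·(-3.4) + (2.4)·(0.6) + (-0.6)·(2.6) + (1.4)·(-0.4) + (-0.6)·(0.6)) / 4 = 7.8/4 = 1.95
  s[B,B] = ((-3.4)·(-3.4) + (0.6)·(0.6) + (2.6)·(2.6) + (-0.4)·(-0.4) + (0.6)·(0.6)) / 4 = 19.2/4 = 4.8
  Sample standard deviations s_i = √(s[i,i]):
  s(A) = √(3.8) = 1.9494
  s(B) = √(4.8) = 2.1909

Step 3 — r_{ij} = s_{ij} / (s_i · s_j):
  r[A,A] = 1 (diagonal).
  r[A,B] = 1.95 / (1.9494 · 2.1909) = 1.95 / 4.2708 = 0.4566
  r[B,B] = 1 (diagonal).

R is symmetric with unit diagonal. Assembling:

R = [[1, 0.4566],
 [0.4566, 1]]


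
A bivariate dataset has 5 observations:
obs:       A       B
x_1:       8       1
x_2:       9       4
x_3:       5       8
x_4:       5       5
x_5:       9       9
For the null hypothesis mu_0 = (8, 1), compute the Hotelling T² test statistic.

Step 1 — sample mean vector:
  mean(A) = (8 + 9 + 5 + 5 + 9) / 5 = 36/5 = 7.2
  mean(B) = (1 + 4 + 8 + 5 + 9) / 5 = 27/5 = 5.4
  x̄ = (7.2, 5.4),  deviation x̄ - mu_0 = (7.2, 5.4) - (8, 1) = (-0.8, 4.4).

Step 2 — sample covariance matrix, S[i,j] = (1/(n-1)) · Σ_k (x_{k,i} - mean_i) · (x_{k,j} - mean_j), divisor n-1 = 4:
  S[A,A] = ((0.8)·(0.8) + (1.8)·(1.8) + (-2.2)·(-2.2) + (-2.2)·(-2.2) + (1.8)·(1.8)) / 4 = 16.8/4 = 4.2
  S[A,B] = ((0.8)·(-4.4) + (1.8)·(-1.4) + (-2.2)·(2.6) + (-2.2)·(-0.4) + (1.8)·(3.6)) / 4 = -4.4/4 = -1.1
  S[B,B] = ((-4.4)·(-4.4) + (-1.4)·(-1.4) + (2.6)·(2.6) + (-0.4)·(-0.4) + (3.6)·(3.6)) / 4 = 41.2/4 = 10.3
  S = [[4.2, -1.1],
 [-1.1, 10.3]].

Step 3 — invert S. det(S) = 4.2·10.3 - (-1.1)² = 42.05.
  S^{-1} = (1/det) · [[d, -b], [-b, a]] = [[0.2449, 0.0262],
 [0.0262, 0.0999]].

Step 4 — quadratic form (x̄ - mu_0)^T · S^{-1} · (x̄ - mu_0):
  S^{-1} · (x̄ - mu_0) = (-0.0809, 0.4185),
  (x̄ - mu_0)^T · [...] = (-0.8)·(-0.0809) + (4.4)·(0.4185) = 1.9063.

Step 5 — scale by n: T² = 5 · 1.9063 = 9.5315.

T² ≈ 9.5315


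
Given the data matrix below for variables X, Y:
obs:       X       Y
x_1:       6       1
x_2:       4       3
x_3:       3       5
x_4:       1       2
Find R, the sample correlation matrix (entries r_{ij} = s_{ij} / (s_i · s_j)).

Step 1 — column means:
  mean(X) = (6 + 4 + 3 + 1) / 4 = 14/4 = 3.5
  mean(Y) = (1 + 3 + 5 + 2) / 4 = 11/4 = 2.75

Step 2 — sample variances and covariances s[i,j] = (1/(n-1)) · Σ_k (x_{k,i} - mean_i) · (x_{k,j} - mean_j), with n-1 = 3:
  s[X,X] = ((2.5)·(2.5) + (0.5)·(0.5) + (-0.5)·(-0.5) + (-2.5)·(-2.5)) / 3 = 13/3 = 4.3333
  s[X,Y] = ((2.5)·(-1.75) + (0.5)·(0.25) + (-0.5)·(2.25) + (-2.5)·(-0.75)) / 3 = -3.5/3 = -1.1667
  s[Y,Y] = ((-1.75)·(-1.75) + (0.25)·(0.25) + (2.25)·(2.25) + (-0.75)·(-0.75)) / 3 = 8.75/3 = 2.9167
  Sample standard deviations s_i = √(s[i,i]):
  s(X) = √(4.3333) = 2.0817
  s(Y) = √(2.9167) = 1.7078

Step 3 — r_{ij} = s_{ij} / (s_i · s_j):
  r[X,X] = 1 (diagonal).
  r[X,Y] = -1.1667 / (2.0817 · 1.7078) = -1.1667 / 3.5551 = -0.3282
  r[Y,Y] = 1 (diagonal).

R is symmetric with unit diagonal. Assembling:

R = [[1, -0.3282],
 [-0.3282, 1]]


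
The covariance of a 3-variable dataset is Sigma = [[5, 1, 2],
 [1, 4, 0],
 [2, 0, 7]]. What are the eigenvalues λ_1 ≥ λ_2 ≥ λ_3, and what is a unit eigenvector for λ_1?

Step 1 — characteristic polynomial p(λ) = det(λI - Sigma) = λ³ - tr·λ² + c_1·λ - det, where tr = trace, c_1 = sum of the principal 2×2 minors, det = det(Sigma):
  tr = 5 + 4 + 7 = 16,
  c_1 = (5·4 - (1)²) + (5·7 - (2)²) + (4·7 - (0)²) = 19 + 31 + 28 = 78,
  det = 5·(4·7 - (0)²) - (1)·((1)·7 - (0)·(2)) + (2)·((1)·(0) - 4·(2)) = 5·(28) - (1)·(7) + (2)·(-8) = 117.
  So p(λ) = λ³ - 16λ² + 78λ - 117.
Step 2 — look for an integer root (rational root theorem: any rational root is an integer divisor of 117). Testing λ = 3:
  p(3) = 27 - 144 + 234 - 117 = 0  ✓
  Dividing out (λ - 3): p(λ) = (λ - 3)(λ² - 13λ + 39).
Step 3 — remaining eigenvalues from the quadratic λ² - 13λ + 39 = 0:
  Δ = 13² - 4·39 = 169 - 156 = 13,  λ = (13 ± √13)/2 = (13 ± 3.6056)/2 ≈ 8.3028 or 4.6972.
  Sorted: λ_1 = 8.3028,  λ_2 = 4.6972,  λ_3 = 3  (check: sum = 16 = tr ✓).

Step 4 — unit eigenvector for λ_1 ≈ 8.3028: v spans the null space of (Sigma - λ_1 I), whose rows are
  r_1 = (-3.3028, 1, 2),  r_2 = (1, -4.3028, 0),  r_3 = (2, 0, -1.3028).
  v is orthogonal to every row, so take v ∝ r_1 × r_2 = ((1)·(0) - (2)·(-4.3028), (2)·(1) - (-3.3028)·(0), (-3.3028)·(-4.3028) - (1)·(1)) ≈ (8.6056, 2, 13.2111).
  Let u = (8.6056, 2, 13.2111).
  ||u|| = √((8.6056)² + (2)² + (13.2111)²) = √(252.5887) ≈ 15.893,  v_1 = u/||u|| ≈ (0.5415, 0.1258, 0.8313) (||v_1|| = 1).

λ_1 = 8.3028,  λ_2 = 4.6972,  λ_3 = 3;  v_1 ≈ (0.5415, 0.1258, 0.8313)


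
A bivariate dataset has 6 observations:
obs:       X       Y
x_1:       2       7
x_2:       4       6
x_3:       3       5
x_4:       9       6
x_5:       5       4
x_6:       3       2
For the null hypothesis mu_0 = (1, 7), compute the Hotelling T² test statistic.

Step 1 — sample mean vector:
  mean(X) = (2 + 4 + 3 + 9 + 5 + 3) / 6 = 26/6 = 4.3333
  mean(Y) = (7 + 6 + 5 + 6 + 4 + 2) / 6 = 30/6 = 5
  x̄ = (4.3333, 5),  deviation x̄ - mu_0 = (4.3333, 5) - (1, 7) = (3.3333, -2).

Step 2 — sample covariance matrix, S[i,j] = (1/(n-1)) · Σ_k (x_{k,i} - mean_i) · (x_{k,j} - mean_j), divisor n-1 = 5:
  S[X,X] = ((-2.3333)·(-2.3333) + (-0.3333)·(-0.3333) + (-1.3333)·(-1.3333) + (4.6667)·(4.6667) + (0.6667)·(0.6667) + (-1.3333)·(-1.3333)) / 5 = 31.3333/5 = 6.2667
  S[X,Y] = ((-2.3333)·(2) + (-0.3333)·(1) + (-1.3333)·(0) + (4.6667)·(1) + (0.6667)·(-1) + (-1.3333)·(-3)) / 5 = 3/5 = 0.6
  S[Y,Y] = ((2)·(2) + (1)·(1) + (0)·(0) + (1)·(1) + (-1)·(-1) + (-3)·(-3)) / 5 = 16/5 = 3.2
  S = [[6.2667, 0.6],
 [0.6, 3.2]].

Step 3 — invert S. det(S) = 6.2667·3.2 - (0.6)² = 19.6933.
  S^{-1} = (1/det) · [[d, -b], [-b, a]] = [[0.1625, -0.0305],
 [-0.0305, 0.3182]].

Step 4 — quadratic form (x̄ - mu_0)^T · S^{-1} · (x̄ - mu_0):
  S^{-1} · (x̄ - mu_0) = (0.6026, -0.738),
  (x̄ - mu_0)^T · [...] = (3.3333)·(0.6026) + (-2)·(-0.738) = 3.4845.

Step 5 — scale by n: T² = 6 · 3.4845 = 20.9072.

T² ≈ 20.9072


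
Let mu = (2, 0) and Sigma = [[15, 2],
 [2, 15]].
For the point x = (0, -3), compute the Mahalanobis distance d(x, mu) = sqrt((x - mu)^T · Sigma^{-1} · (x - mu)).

Step 1 — centre the observation: (x - mu) = (-2, -3).

Step 2 — invert Sigma. det(Sigma) = 15·15 - (2)² = 221.
  Sigma^{-1} = (1/det) · [[d, -b], [-b, a]] = [[0.0679, -0.009],
 [-0.009, 0.0679]].

Step 3 — form the quadratic (x - mu)^T · Sigma^{-1} · (x - mu):
  Sigma^{-1} · (x - mu) = (-0.1086, -0.1855).
  (x - mu)^T · [Sigma^{-1} · (x - mu)] = (-2)·(-0.1086) + (-3)·(-0.1855) = 0.7738.

Step 4 — take square root: d = √(0.7738) ≈ 0.8796.

d(x, mu) = √(0.7738) ≈ 0.8796


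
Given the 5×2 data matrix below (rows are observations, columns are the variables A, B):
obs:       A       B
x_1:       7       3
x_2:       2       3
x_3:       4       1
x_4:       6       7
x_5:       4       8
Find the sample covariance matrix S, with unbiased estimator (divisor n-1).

Step 1 — column means:
  mean(A) = (7 + 2 + 4 + 6 + 4) / 5 = 23/5 = 4.6
  mean(B) = (3 + 3 + 1 + 7 + 8) / 5 = 22/5 = 4.4

Step 2 — sample covariance S[i,j] = (1/(n-1)) · Σ_k (x_{k,i} - mean_i) · (x_{k,j} - mean_j), with n-1 = 4.
  S[A,A] = ((2.4)·(2.4) + (-2.6)·(-2.6) + (-0.6)·(-0.6) + (1.4)·(1.4) + (-0.6)·(-0.6)) / 4 = 15.2/4 = 3.8
  S[A,B] = ((2.4)·(-1.4) + (-2.6)·(-1.4) + (-0.6)·(-3.4) + (1.4)·(2.6) + (-0.6)·(3.6)) / 4 = 3.8/4 = 0.95
  S[B,B] = ((-1.4)·(-1.4) + (-1.4)·(-1.4) + (-3.4)·(-3.4) + (2.6)·(2.6) + (3.6)·(3.6)) / 4 = 35.2/4 = 8.8

S is symmetric (S[j,i] = S[i,j]). Assembling:

S = [[3.8, 0.95],
 [0.95, 8.8]]


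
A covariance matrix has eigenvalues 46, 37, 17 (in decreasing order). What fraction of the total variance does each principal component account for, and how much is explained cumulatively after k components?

Step 1 — total variance = trace(Sigma) = Σ λ_i = 46 + 37 + 17 = 100.

Step 2 — fraction explained by component i = λ_i / Σ λ:
  PC1: 46/100 = 0.46
  PC2: 37/100 = 0.37
  PC3: 17/100 = 0.17

Step 3 — cumulative fraction after k components = (λ_1 + ... + λ_k) / Σ λ:
  k = 1: 46/100 = 0.46
  k = 2: (46 + 37)/100 = 83/100 = 0.83
  k = 3: (46 + 37 + 17)/100 = 100/100 = 1

Summary (fraction, with percent):

explained: PC1 0.46 (46%), PC2 0.37 (37%), PC3 0.17 (17%);  cumulative: 0.46, 0.83, 1


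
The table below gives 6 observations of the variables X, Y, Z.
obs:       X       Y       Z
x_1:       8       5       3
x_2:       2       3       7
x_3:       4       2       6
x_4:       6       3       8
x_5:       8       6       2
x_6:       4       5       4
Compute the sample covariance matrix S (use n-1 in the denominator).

Step 1 — column means:
  mean(X) = (8 + 2 + 4 + 6 + 8 + 4) / 6 = 32/6 = 5.3333
  mean(Y) = (5 + 3 + 2 + 3 + 6 + 5) / 6 = 24/6 = 4
  mean(Z) = (3 + 7 + 6 + 8 + 2 + 4) / 6 = 30/6 = 5

Step 2 — sample covariance S[i,j] = (1/(n-1)) · Σ_k (x_{k,i} - mean_i) · (x_{k,j} - mean_j), with n-1 = 5.
  S[X,X] = ((2.6667)·(2.6667) + (-3.3333)·(-3.3333) + (-1.3333)·(-1.3333) + (0.6667)·(0.6667) + (2.6667)·(2.6667) + (-1.3333)·(-1.3333)) / 5 = 29.3333/5 = 5.8667
  S[X,Y] = ((2.6667)·(1) + (-3.3333)·(-1) + (-1.3333)·(-2) + (0.6667)·(-1) + (2.6667)·(2) + (-1.3333)·(1)) / 5 = 12/5 = 2.4
  S[X,Z] = ((2.6667)·(-2) + (-3.3333)·(2) + (-1.3333)·(1) + (0.6667)·(3) + (2.6667)·(-3) + (-1.3333)·(-1)) / 5 = -18/5 = -3.6
  S[Y,Y] = ((1)·(1) + (-1)·(-1) + (-2)·(-2) + (-1)·(-1) + (2)·(2) + (1)·(1)) / 5 = 12/5 = 2.4
  S[Y,Z] = ((1)·(-2) + (-1)·(2) + (-2)·(1) + (-1)·(3) + (2)·(-3) + (1)·(-1)) / 5 = -16/5 = -3.2
  S[Z,Z] = ((-2)·(-2) + (2)·(2) + (1)·(1) + (3)·(3) + (-3)·(-3) + (-1)·(-1)) / 5 = 28/5 = 5.6

S is symmetric (S[j,i] = S[i,j]). Assembling:

S = [[5.8667, 2.4, -3.6],
 [2.4, 2.4, -3.2],
 [-3.6, -3.2, 5.6]]


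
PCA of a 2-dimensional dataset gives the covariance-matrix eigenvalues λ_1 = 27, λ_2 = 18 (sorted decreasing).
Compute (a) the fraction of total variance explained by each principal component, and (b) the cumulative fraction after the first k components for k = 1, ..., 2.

Step 1 — total variance = trace(Sigma) = Σ λ_i = 27 + 18 = 45.

Step 2 — fraction explained by component i = λ_i / Σ λ:
  PC1: 27/45 = 0.6
  PC2: 18/45 = 0.4

Step 3 — cumulative fraction after k components = (λ_1 + ... + λ_k) / Σ λ:
  k = 1: 27/45 = 0.6
  k = 2: (27 + 18)/45 = 45/45 = 1

Summary (fraction, with percent):

explained: PC1 0.6 (60%), PC2 0.4 (40%);  cumulative: 0.6, 1


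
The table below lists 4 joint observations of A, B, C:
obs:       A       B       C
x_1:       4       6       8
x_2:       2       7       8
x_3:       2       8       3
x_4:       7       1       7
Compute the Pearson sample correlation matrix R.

Step 1 — column means:
  mean(A) = (4 + 2 + 2 + 7) / 4 = 15/4 = 3.75
  mean(B) = (6 + 7 + 8 + 1) / 4 = 22/4 = 5.5
  mean(C) = (8 + 8 + 3 + 7) / 4 = 26/4 = 6.5

Step 2 — sample variances and covariances s[i,j] = (1/(n-1)) · Σ_k (x_{k,i} - mean_i) · (x_{k,j} - mean_j), with n-1 = 3:
  s[A,A] = ((0.25)·(0.25) + (-1.75)·(-1.75) + (-1.75)·(-1.75) + (3.25)·(3.25)) / 3 = 16.75/3 = 5.5833
  s[A,B] = ((0.25)·(0.5) + (-1.75)·(1.5) + (-1.75)·(2.5) + (3.25)·(-4.5)) / 3 = -21.5/3 = -7.1667
  s[A,C] = ((0.25)·(1.5) + (-1.75)·(1.5) + (-1.75)·(-3.5) + (3.25)·(0.5)) / 3 = 5.5/3 = 1.8333
  s[B,B] = ((0.5)·(0.5) + (1.5)·(1.5) + (2.5)·(2.5) + (-4.5)·(-4.5)) / 3 = 29/3 = 9.6667
  s[B,C] = ((0.5)·(1.5) + (1.5)·(1.5) + (2.5)·(-3.5) + (-4.5)·(0.5)) / 3 = -8/3 = -2.6667
  s[C,C] = ((1.5)·(1.5) + (1.5)·(1.5) + (-3.5)·(-3.5) + (0.5)·(0.5)) / 3 = 17/3 = 5.6667
  Sample standard deviations s_i = √(s[i,i]):
  s(A) = √(5.5833) = 2.3629
  s(B) = √(9.6667) = 3.1091
  s(C) = √(5.6667) = 2.3805

Step 3 — r_{ij} = s_{ij} / (s_i · s_j):
  r[A,A] = 1 (diagonal).
  r[A,B] = -7.1667 / (2.3629 · 3.1091) = -7.1667 / 7.3466 = -0.9755
  r[A,C] = 1.8333 / (2.3629 · 2.3805) = 1.8333 / 5.6248 = 0.3259
  r[B,B] = 1 (diagonal).
  r[B,C] = -2.6667 / (3.1091 · 2.3805) = -2.6667 / 7.4012 = -0.3603
  r[C,C] = 1 (diagonal).

R is symmetric with unit diagonal. Assembling:

R = [[1, -0.9755, 0.3259],
 [-0.9755, 1, -0.3603],
 [0.3259, -0.3603, 1]]


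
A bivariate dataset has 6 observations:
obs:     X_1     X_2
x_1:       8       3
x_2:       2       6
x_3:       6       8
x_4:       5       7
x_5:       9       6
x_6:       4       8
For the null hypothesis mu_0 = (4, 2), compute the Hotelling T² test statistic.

Step 1 — sample mean vector:
  mean(X_1) = (8 + 2 + 6 + 5 + 9 + 4) / 6 = 34/6 = 5.6667
  mean(X_2) = (3 + 6 + 8 + 7 + 6 + 8) / 6 = 38/6 = 6.3333
  x̄ = (5.6667, 6.3333),  deviation x̄ - mu_0 = (5.6667, 6.3333) - (4, 2) = (1.6667, 4.3333).

Step 2 — sample covariance matrix, S[i,j] = (1/(n-1)) · Σ_k (x_{k,i} - mean_i) · (x_{k,j} - mean_j), divisor n-1 = 5:
  S[X_1,X_1] = ((2.3333)·(2.3333) + (-3.6667)·(-3.6667) + (0.3333)·(0.3333) + (-0.6667)·(-0.6667) + (3.3333)·(3.3333) + (-1.6667)·(-1.6667)) / 5 = 33.3333/5 = 6.6667
  S[X_1,X_2] = ((2.3333)·(-3.3333) + (-3.6667)·(-0.3333) + (0.3333)·(1.6667) + (-0.6667)·(0.6667) + (3.3333)·(-0.3333) + (-1.6667)·(1.6667)) / 5 = -10.3333/5 = -2.0667
  S[X_2,X_2] = ((-3.3333)·(-3.3333) + (-0.3333)·(-0.3333) + (1.6667)·(1.6667) + (0.6667)·(0.6667) + (-0.3333)·(-0.3333) + (1.6667)·(1.6667)) / 5 = 17.3333/5 = 3.4667
  S = [[6.6667, -2.0667],
 [-2.0667, 3.4667]].

Step 3 — invert S. det(S) = 6.6667·3.4667 - (-2.0667)² = 18.84.
  S^{-1} = (1/det) · [[d, -b], [-b, a]] = [[0.184, 0.1097],
 [0.1097, 0.3539]].

Step 4 — quadratic form (x̄ - mu_0)^T · S^{-1} · (x̄ - mu_0):
  S^{-1} · (x̄ - mu_0) = (0.782, 1.7162),
  (x̄ - mu_0)^T · [...] = (1.6667)·(0.782) + (4.3333)·(1.7162) = 8.7403.

Step 5 — scale by n: T² = 6 · 8.7403 = 52.4416.

T² ≈ 52.4416


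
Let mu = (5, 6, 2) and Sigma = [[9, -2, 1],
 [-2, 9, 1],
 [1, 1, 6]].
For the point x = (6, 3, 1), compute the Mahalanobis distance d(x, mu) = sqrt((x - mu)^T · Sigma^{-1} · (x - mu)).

Step 1 — centre the observation: (x - mu) = (1, -3, -1).

Step 2 — invert Sigma (cofactor / det for 3×3, or solve directly):
  Sigma^{-1} = [[0.1205, 0.0295, -0.025],
 [0.0295, 0.1205, -0.025],
 [-0.025, -0.025, 0.175]].

Step 3 — form the quadratic (x - mu)^T · Sigma^{-1} · (x - mu):
  Sigma^{-1} · (x - mu) = (0.0568, -0.3068, -0.125).
  (x - mu)^T · [Sigma^{-1} · (x - mu)] = (1)·(0.0568) + (-3)·(-0.3068) + (-1)·(-0.125) = 1.1023.

Step 4 — take square root: d = √(1.1023) ≈ 1.0499.

d(x, mu) = √(1.1023) ≈ 1.0499


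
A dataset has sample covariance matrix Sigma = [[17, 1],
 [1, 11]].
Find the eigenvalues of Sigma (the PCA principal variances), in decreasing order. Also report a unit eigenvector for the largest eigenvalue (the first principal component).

Step 1 — characteristic polynomial of 2×2 Sigma:
  det(Sigma - λI) = λ² - trace · λ + det = 0.
  trace = 17 + 11 = 28, det = 17·11 - (1)² = 186.
Step 2 — discriminant:
  Δ = trace² - 4·det = 784 - 744 = 40.
Step 3 — eigenvalues:
  λ = (trace ± √Δ)/2 = (28 ± 6.3246)/2,
  λ_1 = 17.1623,  λ_2 = 10.8377.

Step 4 — unit eigenvector for λ_1: solve (Sigma - λ_1 I)v = 0. First row:
  (17 - 17.1623)·v_x + (1)·v_y = 0, i.e. (-0.1623)·v_x + (1)·v_y = 0,
  so v ∝ (b, λ_1 - a) = (1, 0.1623) = u.
  ||u|| = √((1)² + (0.1623)²) = √(1.0263) ≈ 1.0131,
  v_1 = u/||u|| ≈ (0.9871, 0.1602) (||v_1|| = 1).

λ_1 = 17.1623,  λ_2 = 10.8377;  v_1 ≈ (0.9871, 0.1602)


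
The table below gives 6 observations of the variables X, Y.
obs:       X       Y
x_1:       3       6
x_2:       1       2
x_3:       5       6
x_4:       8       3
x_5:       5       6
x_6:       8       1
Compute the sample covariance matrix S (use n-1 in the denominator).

Step 1 — column means:
  mean(X) = (3 + 1 + 5 + 8 + 5 + 8) / 6 = 30/6 = 5
  mean(Y) = (6 + 2 + 6 + 3 + 6 + 1) / 6 = 24/6 = 4

Step 2 — sample covariance S[i,j] = (1/(n-1)) · Σ_k (x_{k,i} - mean_i) · (x_{k,j} - mean_j), with n-1 = 5.
  S[X,X] = ((-2)·(-2) + (-4)·(-4) + (0)·(0) + (3)·(3) + (0)·(0) + (3)·(3)) / 5 = 38/5 = 7.6
  S[X,Y] = ((-2)·(2) + (-4)·(-2) + (0)·(2) + (3)·(-1) + (0)·(2) + (3)·(-3)) / 5 = -8/5 = -1.6
  S[Y,Y] = ((2)·(2) + (-2)·(-2) + (2)·(2) + (-1)·(-1) + (2)·(2) + (-3)·(-3)) / 5 = 26/5 = 5.2

S is symmetric (S[j,i] = S[i,j]). Assembling:

S = [[7.6, -1.6],
 [-1.6, 5.2]]


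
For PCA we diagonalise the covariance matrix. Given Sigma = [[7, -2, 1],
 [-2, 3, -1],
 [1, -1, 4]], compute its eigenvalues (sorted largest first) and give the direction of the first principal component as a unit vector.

Step 1 — characteristic polynomial p(λ) = det(λI - Sigma) = λ³ - tr·λ² + c_1·λ - det, where tr = trace, c_1 = sum of the principal 2×2 minors, det = det(Sigma):
  tr = 7 + 3 + 4 = 14,
  c_1 = (7·3 - (-2)²) + (7·4 - (1)²) + (3·4 - (-1)²) = 17 + 27 + 11 = 55,
  det = 7·(3·4 - (-1)²) - (-2)·((-2)·4 - (-1)·(1)) + (1)·((-2)·(-1) - 3·(1)) = 7·(11) - (-2)·(-7) + (1)·(-1) = 62.
  So p(λ) = λ³ - 14λ² + 55λ - 62.
Step 2 — look for an integer root (rational root theorem: any rational root is an integer divisor of 62). Testing λ = 2:
  p(2) = 8 - 56 + 110 - 62 = 0  ✓
  Dividing out (λ - 2): p(λ) = (λ - 2)(λ² - 12λ + 31).
Step 3 — remaining eigenvalues from the quadratic λ² - 12λ + 31 = 0:
  Δ = 12² - 4·31 = 144 - 124 = 20,  λ = (12 ± √20)/2 = (12 ± 4.4721)/2 ≈ 8.2361 or 3.7639.
  Sorted: λ_1 = 8.2361,  λ_2 = 3.7639,  λ_3 = 2  (check: sum = 14 = tr ✓).

Step 4 — unit eigenvector for λ_1 ≈ 8.2361: v spans the null space of (Sigma - λ_1 I), whose rows are
  r_1 = (-1.2361, -2, 1),  r_2 = (-2, -5.2361, -1),  r_3 = (1, -1, -4.2361).
  v is orthogonal to every row, so take v ∝ r_1 × r_2 = ((-2)·(-1) - (1)·(-5.2361), (1)·(-2) - (-1.2361)·(-1), (-1.2361)·(-5.2361) - (-2)·(-2)) ≈ (7.2361, -3.2361, 2.4721).
  Let u = (7.2361, -3.2361, 2.4721).
  ||u|| = √((7.2361)² + (-3.2361)² + (2.4721)²) = √(68.9443) ≈ 8.3033,  v_1 = u/||u|| ≈ (0.8715, -0.3897, 0.2977) (||v_1|| = 1).

λ_1 = 8.2361,  λ_2 = 3.7639,  λ_3 = 2;  v_1 ≈ (0.8715, -0.3897, 0.2977)


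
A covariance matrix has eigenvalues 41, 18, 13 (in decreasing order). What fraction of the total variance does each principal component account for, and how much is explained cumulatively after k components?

Step 1 — total variance = trace(Sigma) = Σ λ_i = 41 + 18 + 13 = 72.

Step 2 — fraction explained by component i = λ_i / Σ λ:
  PC1: 41/72 = 0.5694
  PC2: 18/72 = 0.25
  PC3: 13/72 = 0.1806

Step 3 — cumulative fraction after k components = (λ_1 + ... + λ_k) / Σ λ:
  k = 1: 41/72 = 0.5694
  k = 2: (41 + 18)/72 = 59/72 = 0.8194
  k = 3: (41 + 18 + 13)/72 = 72/72 = 1

Summary (fraction, with percent):

explained: PC1 0.5694 (56.94%), PC2 0.25 (25%), PC3 0.1806 (18.06%);  cumulative: 0.5694, 0.8194, 1


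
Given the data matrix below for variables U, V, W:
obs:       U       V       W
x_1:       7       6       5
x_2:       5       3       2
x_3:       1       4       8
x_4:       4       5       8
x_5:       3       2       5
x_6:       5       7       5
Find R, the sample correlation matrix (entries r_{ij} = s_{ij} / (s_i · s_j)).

Step 1 — column means:
  mean(U) = (7 + 5 + 1 + 4 + 3 + 5) / 6 = 25/6 = 4.1667
  mean(V) = (6 + 3 + 4 + 5 + 2 + 7) / 6 = 27/6 = 4.5
  mean(W) = (5 + 2 + 8 + 8 + 5 + 5) / 6 = 33/6 = 5.5

Step 2 — sample variances and covariances s[i,j] = (1/(n-1)) · Σ_k (x_{k,i} - mean_i) · (x_{k,j} - mean_j), with n-1 = 5:
  s[U,U] = ((2.8333)·(2.8333) + (0.8333)·(0.8333) + (-3.1667)·(-3.1667) + (-0.1667)·(-0.1667) + (-1.1667)·(-1.1667) + (0.8333)·(0.8333)) / 5 = 20.8333/5 = 4.1667
  s[U,V] = ((2.8333)·(1.5) + (0.8333)·(-1.5) + (-3.1667)·(-0.5) + (-0.1667)·(0.5) + (-1.1667)·(-2.5) + (0.8333)·(2.5)) / 5 = 9.5/5 = 1.9
  s[U,W] = ((2.8333)·(-0.5) + (0.8333)·(-3.5) + (-3.1667)·(2.5) + (-0.1667)·(2.5) + (-1.1667)·(-0.5) + (0.8333)·(-0.5)) / 5 = -12.5/5 = -2.5
  s[V,V] = ((1.5)·(1.5) + (-1.5)·(-1.5) + (-0.5)·(-0.5) + (0.5)·(0.5) + (-2.5)·(-2.5) + (2.5)·(2.5)) / 5 = 17.5/5 = 3.5
  s[V,W] = ((1.5)·(-0.5) + (-1.5)·(-3.5) + (-0.5)·(2.5) + (0.5)·(2.5) + (-2.5)·(-0.5) + (2.5)·(-0.5)) / 5 = 4.5/5 = 0.9
  s[W,W] = ((-0.5)·(-0.5) + (-3.5)·(-3.5) + (2.5)·(2.5) + (2.5)·(2.5) + (-0.5)·(-0.5) + (-0.5)·(-0.5)) / 5 = 25.5/5 = 5.1
  Sample standard deviations s_i = √(s[i,i]):
  s(U) = √(4.1667) = 2.0412
  s(V) = √(3.5) = 1.8708
  s(W) = √(5.1) = 2.2583

Step 3 — r_{ij} = s_{ij} / (s_i · s_j):
  r[U,U] = 1 (diagonal).
  r[U,V] = 1.9 / (2.0412 · 1.8708) = 1.9 / 3.8188 = 0.4975
  r[U,W] = -2.5 / (2.0412 · 2.2583) = -2.5 / 4.6098 = -0.5423
  r[V,V] = 1 (diagonal).
  r[V,W] = 0.9 / (1.8708 · 2.2583) = 0.9 / 4.2249 = 0.213
  r[W,W] = 1 (diagonal).

R is symmetric with unit diagonal. Assembling:

R = [[1, 0.4975, -0.5423],
 [0.4975, 1, 0.213],
 [-0.5423, 0.213, 1]]


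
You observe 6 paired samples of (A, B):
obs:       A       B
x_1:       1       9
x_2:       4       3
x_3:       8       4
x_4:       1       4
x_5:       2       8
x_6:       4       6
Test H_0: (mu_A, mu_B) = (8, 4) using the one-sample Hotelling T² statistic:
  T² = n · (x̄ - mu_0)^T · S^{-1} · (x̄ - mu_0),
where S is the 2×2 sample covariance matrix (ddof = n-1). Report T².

Step 1 — sample mean vector:
  mean(A) = (1 + 4 + 8 + 1 + 2 + 4) / 6 = 20/6 = 3.3333
  mean(B) = (9 + 3 + 4 + 4 + 8 + 6) / 6 = 34/6 = 5.6667
  x̄ = (3.3333, 5.6667),  deviation x̄ - mu_0 = (3.3333, 5.6667) - (8, 4) = (-4.6667, 1.6667).

Step 2 — sample covariance matrix, S[i,j] = (1/(n-1)) · Σ_k (x_{k,i} - mean_i) · (x_{k,j} - mean_j), divisor n-1 = 5:
  S[A,A] = ((-2.3333)·(-2.3333) + (0.6667)·(0.6667) + (4.6667)·(4.6667) + (-2.3333)·(-2.3333) + (-1.3333)·(-1.3333) + (0.6667)·(0.6667)) / 5 = 35.3333/5 = 7.0667
  S[A,B] = ((-2.3333)·(3.3333) + (0.6667)·(-2.6667) + (4.6667)·(-1.6667) + (-2.3333)·(-1.6667) + (-1.3333)·(2.3333) + (0.6667)·(0.3333)) / 5 = -16.3333/5 = -3.2667
  S[B,B] = ((3.3333)·(3.3333) + (-2.6667)·(-2.6667) + (-1.6667)·(-1.6667) + (-1.6667)·(-1.6667) + (2.3333)·(2.3333) + (0.3333)·(0.3333)) / 5 = 29.3333/5 = 5.8667
  S = [[7.0667, -3.2667],
 [-3.2667, 5.8667]].

Step 3 — invert S. det(S) = 7.0667·5.8667 - (-3.2667)² = 30.7867.
  S^{-1} = (1/det) · [[d, -b], [-b, a]] = [[0.1906, 0.1061],
 [0.1061, 0.2295]].

Step 4 — quadratic form (x̄ - mu_0)^T · S^{-1} · (x̄ - mu_0):
  S^{-1} · (x̄ - mu_0) = (-0.7124, -0.1126),
  (x̄ - mu_0)^T · [...] = (-4.6667)·(-0.7124) + (1.6667)·(-0.1126) = 3.137.

Step 5 — scale by n: T² = 6 · 3.137 = 18.822.

T² ≈ 18.822


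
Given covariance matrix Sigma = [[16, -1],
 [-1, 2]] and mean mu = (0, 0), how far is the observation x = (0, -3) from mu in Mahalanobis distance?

Step 1 — centre the observation: (x - mu) = (0, -3).

Step 2 — invert Sigma. det(Sigma) = 16·2 - (-1)² = 31.
  Sigma^{-1} = (1/det) · [[d, -b], [-b, a]] = [[0.0645, 0.0323],
 [0.0323, 0.5161]].

Step 3 — form the quadratic (x - mu)^T · Sigma^{-1} · (x - mu):
  Sigma^{-1} · (x - mu) = (-0.0968, -1.5484).
  (x - mu)^T · [Sigma^{-1} · (x - mu)] = (0)·(-0.0968) + (-3)·(-1.5484) = 4.6452.

Step 4 — take square root: d = √(4.6452) ≈ 2.1553.

d(x, mu) = √(4.6452) ≈ 2.1553


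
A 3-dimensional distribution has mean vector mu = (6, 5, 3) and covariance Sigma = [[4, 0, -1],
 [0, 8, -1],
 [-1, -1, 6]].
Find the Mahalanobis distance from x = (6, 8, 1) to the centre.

Step 1 — centre the observation: (x - mu) = (0, 3, -2).

Step 2 — invert Sigma (cofactor / det for 3×3, or solve directly):
  Sigma^{-1} = [[0.2611, 0.0056, 0.0444],
 [0.0056, 0.1278, 0.0222],
 [0.0444, 0.0222, 0.1778]].

Step 3 — form the quadratic (x - mu)^T · Sigma^{-1} · (x - mu):
  Sigma^{-1} · (x - mu) = (-0.0722, 0.3389, -0.2889).
  (x - mu)^T · [Sigma^{-1} · (x - mu)] = (0)·(-0.0722) + (3)·(0.3389) + (-2)·(-0.2889) = 1.5944.

Step 4 — take square root: d = √(1.5944) ≈ 1.2627.

d(x, mu) = √(1.5944) ≈ 1.2627


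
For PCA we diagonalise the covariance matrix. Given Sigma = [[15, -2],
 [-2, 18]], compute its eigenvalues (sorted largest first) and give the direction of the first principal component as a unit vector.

Step 1 — characteristic polynomial of 2×2 Sigma:
  det(Sigma - λI) = λ² - trace · λ + det = 0.
  trace = 15 + 18 = 33, det = 15·18 - (-2)² = 266.
Step 2 — discriminant:
  Δ = trace² - 4·det = 1089 - 1064 = 25.
Step 3 — eigenvalues:
  λ = (trace ± √Δ)/2 = (33 ± 5)/2,
  λ_1 = 19,  λ_2 = 14.

Step 4 — unit eigenvector for λ_1: solve (Sigma - λ_1 I)v = 0. First row:
  (15 - 19)·v_x + (-2)·v_y = 0, i.e. (-4)·v_x + (-2)·v_y = 0,
  so v ∝ (b, λ_1 - a) = (-2, 4); multiply by -1 so the first entry is positive: u = (2, -4).
  ||u|| = √((2)² + (-4)²) = √(20) ≈ 4.4721,
  v_1 = u/||u|| ≈ (0.4472, -0.8944) (||v_1|| = 1).

λ_1 = 19,  λ_2 = 14;  v_1 ≈ (0.4472, -0.8944)


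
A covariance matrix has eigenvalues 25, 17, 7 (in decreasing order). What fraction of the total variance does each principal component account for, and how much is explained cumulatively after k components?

Step 1 — total variance = trace(Sigma) = Σ λ_i = 25 + 17 + 7 = 49.

Step 2 — fraction explained by component i = λ_i / Σ λ:
  PC1: 25/49 = 0.5102
  PC2: 17/49 = 0.3469
  PC3: 7/49 = 0.1429

Step 3 — cumulative fraction after k components = (λ_1 + ... + λ_k) / Σ λ:
  k = 1: 25/49 = 0.5102
  k = 2: (25 + 17)/49 = 42/49 = 0.8571
  k = 3: (25 + 17 + 7)/49 = 49/49 = 1

Summary (fraction, with percent):

explained: PC1 0.5102 (51.02%), PC2 0.3469 (34.69%), PC3 0.1429 (14.29%);  cumulative: 0.5102, 0.8571, 1


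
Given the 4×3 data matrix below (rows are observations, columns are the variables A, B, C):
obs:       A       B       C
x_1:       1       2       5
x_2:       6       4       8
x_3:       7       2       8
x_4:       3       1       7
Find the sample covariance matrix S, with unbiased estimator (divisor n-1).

Step 1 — column means:
  mean(A) = (1 + 6 + 7 + 3) / 4 = 17/4 = 4.25
  mean(B) = (2 + 4 + 2 + 1) / 4 = 9/4 = 2.25
  mean(C) = (5 + 8 + 8 + 7) / 4 = 28/4 = 7

Step 2 — sample covariance S[i,j] = (1/(n-1)) · Σ_k (x_{k,i} - mean_i) · (x_{k,j} - mean_j), with n-1 = 3.
  S[A,A] = ((-3.25)·(-3.25) + (1.75)·(1.75) + (2.75)·(2.75) + (-1.25)·(-1.25)) / 3 = 22.75/3 = 7.5833
  S[A,B] = ((-3.25)·(-0.25) + (1.75)·(1.75) + (2.75)·(-0.25) + (-1.25)·(-1.25)) / 3 = 4.75/3 = 1.5833
  S[A,C] = ((-3.25)·(-2) + (1.75)·(1) + (2.75)·(1) + (-1.25)·(0)) / 3 = 11/3 = 3.6667
  S[B,B] = ((-0.25)·(-0.25) + (1.75)·(1.75) + (-0.25)·(-0.25) + (-1.25)·(-1.25)) / 3 = 4.75/3 = 1.5833
  S[B,C] = ((-0.25)·(-2) + (1.75)·(1) + (-0.25)·(1) + (-1.25)·(0)) / 3 = 2/3 = 0.6667
  S[C,C] = ((-2)·(-2) + (1)·(1) + (1)·(1) + (0)·(0)) / 3 = 6/3 = 2

S is symmetric (S[j,i] = S[i,j]). Assembling:

S = [[7.5833, 1.5833, 3.6667],
 [1.5833, 1.5833, 0.6667],
 [3.6667, 0.6667, 2]]


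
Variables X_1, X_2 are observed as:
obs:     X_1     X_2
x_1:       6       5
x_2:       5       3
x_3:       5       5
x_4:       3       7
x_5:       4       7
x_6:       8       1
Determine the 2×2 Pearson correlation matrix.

Step 1 — column means:
  mean(X_1) = (6 + 5 + 5 + 3 + 4 + 8) / 6 = 31/6 = 5.1667
  mean(X_2) = (5 + 3 + 5 + 7 + 7 + 1) / 6 = 28/6 = 4.6667

Step 2 — sample variances and covariances s[i,j] = (1/(n-1)) · Σ_k (x_{k,i} - mean_i) · (x_{k,j} - mean_j), with n-1 = 5:
  s[X_1,X_1] = ((0.8333)·(0.8333) + (-0.1667)·(-0.1667) + (-0.1667)·(-0.1667) + (-2.1667)·(-2.1667) + (-1.1667)·(-1.1667) + (2.8333)·(2.8333)) / 5 = 14.8333/5 = 2.9667
  s[X_1,X_2] = ((0.8333)·(0.3333) + (-0.1667)·(-1.6667) + (-0.1667)·(0.3333) + (-2.1667)·(2.3333) + (-1.1667)·(2.3333) + (2.8333)·(-3.6667)) / 5 = -17.6667/5 = -3.5333
  s[X_2,X_2] = ((0.3333)·(0.3333) + (-1.6667)·(-1.6667) + (0.3333)·(0.3333) + (2.3333)·(2.3333) + (2.3333)·(2.3333) + (-3.6667)·(-3.6667)) / 5 = 27.3333/5 = 5.4667
  Sample standard deviations s_i = √(s[i,i]):
  s(X_1) = √(2.9667) = 1.7224
  s(X_2) = √(5.4667) = 2.3381

Step 3 — r_{ij} = s_{ij} / (s_i · s_j):
  r[X_1,X_1] = 1 (diagonal).
  r[X_1,X_2] = -3.5333 / (1.7224 · 2.3381) = -3.5333 / 4.0271 = -0.8774
  r[X_2,X_2] = 1 (diagonal).

R is symmetric with unit diagonal. Assembling:

R = [[1, -0.8774],
 [-0.8774, 1]]
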